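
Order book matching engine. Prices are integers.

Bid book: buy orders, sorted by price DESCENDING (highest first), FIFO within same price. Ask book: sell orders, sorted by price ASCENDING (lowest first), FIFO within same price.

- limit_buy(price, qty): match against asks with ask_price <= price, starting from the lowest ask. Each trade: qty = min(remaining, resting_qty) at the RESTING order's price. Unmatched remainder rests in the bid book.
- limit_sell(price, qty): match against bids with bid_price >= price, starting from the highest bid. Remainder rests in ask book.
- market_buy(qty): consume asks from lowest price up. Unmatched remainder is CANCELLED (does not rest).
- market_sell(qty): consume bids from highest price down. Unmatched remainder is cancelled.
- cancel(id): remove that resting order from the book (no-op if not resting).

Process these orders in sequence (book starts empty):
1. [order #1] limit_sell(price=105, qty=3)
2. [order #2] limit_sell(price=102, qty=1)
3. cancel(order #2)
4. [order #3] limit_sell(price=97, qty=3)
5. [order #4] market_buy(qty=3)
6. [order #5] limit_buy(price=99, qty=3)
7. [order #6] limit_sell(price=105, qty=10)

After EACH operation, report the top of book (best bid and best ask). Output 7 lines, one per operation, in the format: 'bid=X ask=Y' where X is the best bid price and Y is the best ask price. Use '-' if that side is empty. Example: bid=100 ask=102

Answer: bid=- ask=105
bid=- ask=102
bid=- ask=105
bid=- ask=97
bid=- ask=105
bid=99 ask=105
bid=99 ask=105

Derivation:
After op 1 [order #1] limit_sell(price=105, qty=3): fills=none; bids=[-] asks=[#1:3@105]
After op 2 [order #2] limit_sell(price=102, qty=1): fills=none; bids=[-] asks=[#2:1@102 #1:3@105]
After op 3 cancel(order #2): fills=none; bids=[-] asks=[#1:3@105]
After op 4 [order #3] limit_sell(price=97, qty=3): fills=none; bids=[-] asks=[#3:3@97 #1:3@105]
After op 5 [order #4] market_buy(qty=3): fills=#4x#3:3@97; bids=[-] asks=[#1:3@105]
After op 6 [order #5] limit_buy(price=99, qty=3): fills=none; bids=[#5:3@99] asks=[#1:3@105]
After op 7 [order #6] limit_sell(price=105, qty=10): fills=none; bids=[#5:3@99] asks=[#1:3@105 #6:10@105]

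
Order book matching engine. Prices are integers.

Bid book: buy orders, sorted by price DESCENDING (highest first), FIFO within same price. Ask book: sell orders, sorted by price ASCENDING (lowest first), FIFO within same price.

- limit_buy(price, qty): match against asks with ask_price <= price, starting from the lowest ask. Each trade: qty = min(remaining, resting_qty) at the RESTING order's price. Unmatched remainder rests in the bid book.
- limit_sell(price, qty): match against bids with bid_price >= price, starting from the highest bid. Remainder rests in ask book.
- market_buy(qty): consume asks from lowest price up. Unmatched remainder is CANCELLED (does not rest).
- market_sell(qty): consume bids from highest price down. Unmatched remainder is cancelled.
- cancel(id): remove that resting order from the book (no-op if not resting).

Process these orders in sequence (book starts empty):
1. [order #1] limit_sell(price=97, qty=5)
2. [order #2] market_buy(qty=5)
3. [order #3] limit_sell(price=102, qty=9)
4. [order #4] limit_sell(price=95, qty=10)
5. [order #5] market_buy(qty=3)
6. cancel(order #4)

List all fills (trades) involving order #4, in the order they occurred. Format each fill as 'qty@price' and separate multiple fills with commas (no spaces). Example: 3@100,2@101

Answer: 3@95

Derivation:
After op 1 [order #1] limit_sell(price=97, qty=5): fills=none; bids=[-] asks=[#1:5@97]
After op 2 [order #2] market_buy(qty=5): fills=#2x#1:5@97; bids=[-] asks=[-]
After op 3 [order #3] limit_sell(price=102, qty=9): fills=none; bids=[-] asks=[#3:9@102]
After op 4 [order #4] limit_sell(price=95, qty=10): fills=none; bids=[-] asks=[#4:10@95 #3:9@102]
After op 5 [order #5] market_buy(qty=3): fills=#5x#4:3@95; bids=[-] asks=[#4:7@95 #3:9@102]
After op 6 cancel(order #4): fills=none; bids=[-] asks=[#3:9@102]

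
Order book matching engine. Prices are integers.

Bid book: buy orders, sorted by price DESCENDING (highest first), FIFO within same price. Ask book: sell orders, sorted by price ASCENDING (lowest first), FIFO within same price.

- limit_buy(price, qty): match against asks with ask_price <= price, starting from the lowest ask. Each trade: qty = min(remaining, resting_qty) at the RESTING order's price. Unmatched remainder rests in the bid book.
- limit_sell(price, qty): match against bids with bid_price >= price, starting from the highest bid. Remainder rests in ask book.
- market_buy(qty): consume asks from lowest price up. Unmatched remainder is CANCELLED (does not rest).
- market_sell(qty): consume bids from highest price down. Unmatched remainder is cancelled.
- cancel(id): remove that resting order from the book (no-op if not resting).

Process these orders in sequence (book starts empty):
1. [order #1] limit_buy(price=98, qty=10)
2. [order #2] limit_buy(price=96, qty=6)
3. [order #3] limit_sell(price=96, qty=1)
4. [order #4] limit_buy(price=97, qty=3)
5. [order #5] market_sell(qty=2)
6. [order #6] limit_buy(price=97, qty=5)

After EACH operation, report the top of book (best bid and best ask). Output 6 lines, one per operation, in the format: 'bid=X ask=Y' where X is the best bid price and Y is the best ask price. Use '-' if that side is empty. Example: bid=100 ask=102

After op 1 [order #1] limit_buy(price=98, qty=10): fills=none; bids=[#1:10@98] asks=[-]
After op 2 [order #2] limit_buy(price=96, qty=6): fills=none; bids=[#1:10@98 #2:6@96] asks=[-]
After op 3 [order #3] limit_sell(price=96, qty=1): fills=#1x#3:1@98; bids=[#1:9@98 #2:6@96] asks=[-]
After op 4 [order #4] limit_buy(price=97, qty=3): fills=none; bids=[#1:9@98 #4:3@97 #2:6@96] asks=[-]
After op 5 [order #5] market_sell(qty=2): fills=#1x#5:2@98; bids=[#1:7@98 #4:3@97 #2:6@96] asks=[-]
After op 6 [order #6] limit_buy(price=97, qty=5): fills=none; bids=[#1:7@98 #4:3@97 #6:5@97 #2:6@96] asks=[-]

Answer: bid=98 ask=-
bid=98 ask=-
bid=98 ask=-
bid=98 ask=-
bid=98 ask=-
bid=98 ask=-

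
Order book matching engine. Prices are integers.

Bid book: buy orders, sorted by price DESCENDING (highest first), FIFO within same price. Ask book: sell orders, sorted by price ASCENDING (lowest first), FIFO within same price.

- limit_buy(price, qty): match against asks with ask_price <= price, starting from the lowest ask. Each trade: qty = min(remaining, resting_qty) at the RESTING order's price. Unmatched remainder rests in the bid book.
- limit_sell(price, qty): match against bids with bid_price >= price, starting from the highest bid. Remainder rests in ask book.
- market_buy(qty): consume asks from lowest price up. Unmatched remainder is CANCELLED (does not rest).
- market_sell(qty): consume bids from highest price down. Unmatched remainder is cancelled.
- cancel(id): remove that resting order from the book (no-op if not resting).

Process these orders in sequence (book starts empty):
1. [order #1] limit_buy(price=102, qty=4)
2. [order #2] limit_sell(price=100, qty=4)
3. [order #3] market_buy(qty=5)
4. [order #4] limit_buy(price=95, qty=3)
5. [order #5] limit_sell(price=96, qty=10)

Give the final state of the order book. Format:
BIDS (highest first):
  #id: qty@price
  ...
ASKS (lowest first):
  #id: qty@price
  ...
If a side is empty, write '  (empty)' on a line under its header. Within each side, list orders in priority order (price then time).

After op 1 [order #1] limit_buy(price=102, qty=4): fills=none; bids=[#1:4@102] asks=[-]
After op 2 [order #2] limit_sell(price=100, qty=4): fills=#1x#2:4@102; bids=[-] asks=[-]
After op 3 [order #3] market_buy(qty=5): fills=none; bids=[-] asks=[-]
After op 4 [order #4] limit_buy(price=95, qty=3): fills=none; bids=[#4:3@95] asks=[-]
After op 5 [order #5] limit_sell(price=96, qty=10): fills=none; bids=[#4:3@95] asks=[#5:10@96]

Answer: BIDS (highest first):
  #4: 3@95
ASKS (lowest first):
  #5: 10@96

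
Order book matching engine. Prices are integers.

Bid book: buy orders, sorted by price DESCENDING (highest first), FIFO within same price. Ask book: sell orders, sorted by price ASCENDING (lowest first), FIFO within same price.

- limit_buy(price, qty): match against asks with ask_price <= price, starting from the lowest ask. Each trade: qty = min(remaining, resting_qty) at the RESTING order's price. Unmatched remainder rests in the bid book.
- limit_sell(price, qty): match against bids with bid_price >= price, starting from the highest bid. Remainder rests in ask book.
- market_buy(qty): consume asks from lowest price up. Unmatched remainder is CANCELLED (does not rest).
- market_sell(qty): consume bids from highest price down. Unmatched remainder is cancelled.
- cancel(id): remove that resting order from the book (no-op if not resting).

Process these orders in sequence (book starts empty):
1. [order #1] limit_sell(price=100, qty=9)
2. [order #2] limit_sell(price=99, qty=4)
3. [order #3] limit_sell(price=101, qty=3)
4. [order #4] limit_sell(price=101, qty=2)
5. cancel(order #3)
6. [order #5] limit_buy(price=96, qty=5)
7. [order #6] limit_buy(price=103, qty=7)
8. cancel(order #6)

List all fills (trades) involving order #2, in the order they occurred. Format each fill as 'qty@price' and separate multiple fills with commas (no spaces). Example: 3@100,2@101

Answer: 4@99

Derivation:
After op 1 [order #1] limit_sell(price=100, qty=9): fills=none; bids=[-] asks=[#1:9@100]
After op 2 [order #2] limit_sell(price=99, qty=4): fills=none; bids=[-] asks=[#2:4@99 #1:9@100]
After op 3 [order #3] limit_sell(price=101, qty=3): fills=none; bids=[-] asks=[#2:4@99 #1:9@100 #3:3@101]
After op 4 [order #4] limit_sell(price=101, qty=2): fills=none; bids=[-] asks=[#2:4@99 #1:9@100 #3:3@101 #4:2@101]
After op 5 cancel(order #3): fills=none; bids=[-] asks=[#2:4@99 #1:9@100 #4:2@101]
After op 6 [order #5] limit_buy(price=96, qty=5): fills=none; bids=[#5:5@96] asks=[#2:4@99 #1:9@100 #4:2@101]
After op 7 [order #6] limit_buy(price=103, qty=7): fills=#6x#2:4@99 #6x#1:3@100; bids=[#5:5@96] asks=[#1:6@100 #4:2@101]
After op 8 cancel(order #6): fills=none; bids=[#5:5@96] asks=[#1:6@100 #4:2@101]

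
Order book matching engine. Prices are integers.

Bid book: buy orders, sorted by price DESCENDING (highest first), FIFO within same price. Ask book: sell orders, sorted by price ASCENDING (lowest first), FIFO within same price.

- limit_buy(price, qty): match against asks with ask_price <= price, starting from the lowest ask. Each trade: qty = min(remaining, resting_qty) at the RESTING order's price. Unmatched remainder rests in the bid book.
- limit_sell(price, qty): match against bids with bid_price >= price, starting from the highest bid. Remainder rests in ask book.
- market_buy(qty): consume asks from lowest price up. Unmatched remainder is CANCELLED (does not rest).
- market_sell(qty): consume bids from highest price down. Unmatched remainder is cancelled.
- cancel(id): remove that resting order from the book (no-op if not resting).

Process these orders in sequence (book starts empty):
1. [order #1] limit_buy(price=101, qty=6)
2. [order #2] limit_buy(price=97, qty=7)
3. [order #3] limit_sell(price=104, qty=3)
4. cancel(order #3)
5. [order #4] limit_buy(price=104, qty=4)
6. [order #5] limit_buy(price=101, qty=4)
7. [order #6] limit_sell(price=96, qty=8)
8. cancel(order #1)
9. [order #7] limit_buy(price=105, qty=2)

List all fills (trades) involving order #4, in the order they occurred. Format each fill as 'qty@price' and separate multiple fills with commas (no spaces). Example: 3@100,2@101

Answer: 4@104

Derivation:
After op 1 [order #1] limit_buy(price=101, qty=6): fills=none; bids=[#1:6@101] asks=[-]
After op 2 [order #2] limit_buy(price=97, qty=7): fills=none; bids=[#1:6@101 #2:7@97] asks=[-]
After op 3 [order #3] limit_sell(price=104, qty=3): fills=none; bids=[#1:6@101 #2:7@97] asks=[#3:3@104]
After op 4 cancel(order #3): fills=none; bids=[#1:6@101 #2:7@97] asks=[-]
After op 5 [order #4] limit_buy(price=104, qty=4): fills=none; bids=[#4:4@104 #1:6@101 #2:7@97] asks=[-]
After op 6 [order #5] limit_buy(price=101, qty=4): fills=none; bids=[#4:4@104 #1:6@101 #5:4@101 #2:7@97] asks=[-]
After op 7 [order #6] limit_sell(price=96, qty=8): fills=#4x#6:4@104 #1x#6:4@101; bids=[#1:2@101 #5:4@101 #2:7@97] asks=[-]
After op 8 cancel(order #1): fills=none; bids=[#5:4@101 #2:7@97] asks=[-]
After op 9 [order #7] limit_buy(price=105, qty=2): fills=none; bids=[#7:2@105 #5:4@101 #2:7@97] asks=[-]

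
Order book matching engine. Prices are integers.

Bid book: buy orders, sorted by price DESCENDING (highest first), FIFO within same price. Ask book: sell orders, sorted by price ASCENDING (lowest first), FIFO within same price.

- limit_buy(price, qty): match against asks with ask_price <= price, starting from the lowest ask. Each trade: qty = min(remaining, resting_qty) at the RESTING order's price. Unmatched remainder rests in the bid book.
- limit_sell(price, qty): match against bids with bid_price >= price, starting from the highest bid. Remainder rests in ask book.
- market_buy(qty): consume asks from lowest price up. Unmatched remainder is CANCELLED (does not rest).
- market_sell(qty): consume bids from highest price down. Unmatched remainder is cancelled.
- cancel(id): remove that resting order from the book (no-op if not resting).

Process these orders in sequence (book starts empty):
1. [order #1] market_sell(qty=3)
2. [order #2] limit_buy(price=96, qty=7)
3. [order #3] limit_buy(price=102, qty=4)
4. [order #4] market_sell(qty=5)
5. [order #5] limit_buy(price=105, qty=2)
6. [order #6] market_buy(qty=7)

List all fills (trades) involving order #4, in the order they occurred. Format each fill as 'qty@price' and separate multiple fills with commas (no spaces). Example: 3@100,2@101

After op 1 [order #1] market_sell(qty=3): fills=none; bids=[-] asks=[-]
After op 2 [order #2] limit_buy(price=96, qty=7): fills=none; bids=[#2:7@96] asks=[-]
After op 3 [order #3] limit_buy(price=102, qty=4): fills=none; bids=[#3:4@102 #2:7@96] asks=[-]
After op 4 [order #4] market_sell(qty=5): fills=#3x#4:4@102 #2x#4:1@96; bids=[#2:6@96] asks=[-]
After op 5 [order #5] limit_buy(price=105, qty=2): fills=none; bids=[#5:2@105 #2:6@96] asks=[-]
After op 6 [order #6] market_buy(qty=7): fills=none; bids=[#5:2@105 #2:6@96] asks=[-]

Answer: 4@102,1@96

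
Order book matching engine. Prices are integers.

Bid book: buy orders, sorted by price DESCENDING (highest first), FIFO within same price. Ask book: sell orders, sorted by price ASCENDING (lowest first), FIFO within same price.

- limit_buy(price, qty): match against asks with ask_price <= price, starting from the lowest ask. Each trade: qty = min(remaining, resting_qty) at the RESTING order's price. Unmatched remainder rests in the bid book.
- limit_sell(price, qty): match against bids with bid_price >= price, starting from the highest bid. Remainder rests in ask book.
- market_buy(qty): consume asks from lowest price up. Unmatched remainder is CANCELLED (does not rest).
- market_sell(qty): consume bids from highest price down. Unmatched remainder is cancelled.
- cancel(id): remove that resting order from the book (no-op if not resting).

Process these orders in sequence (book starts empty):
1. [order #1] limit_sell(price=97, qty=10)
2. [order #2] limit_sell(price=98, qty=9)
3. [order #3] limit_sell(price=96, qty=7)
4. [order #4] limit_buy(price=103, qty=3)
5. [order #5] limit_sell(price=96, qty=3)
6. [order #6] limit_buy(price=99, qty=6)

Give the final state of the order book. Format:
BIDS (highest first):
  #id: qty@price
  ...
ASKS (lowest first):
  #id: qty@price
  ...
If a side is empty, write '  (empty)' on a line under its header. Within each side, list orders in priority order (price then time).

After op 1 [order #1] limit_sell(price=97, qty=10): fills=none; bids=[-] asks=[#1:10@97]
After op 2 [order #2] limit_sell(price=98, qty=9): fills=none; bids=[-] asks=[#1:10@97 #2:9@98]
After op 3 [order #3] limit_sell(price=96, qty=7): fills=none; bids=[-] asks=[#3:7@96 #1:10@97 #2:9@98]
After op 4 [order #4] limit_buy(price=103, qty=3): fills=#4x#3:3@96; bids=[-] asks=[#3:4@96 #1:10@97 #2:9@98]
After op 5 [order #5] limit_sell(price=96, qty=3): fills=none; bids=[-] asks=[#3:4@96 #5:3@96 #1:10@97 #2:9@98]
After op 6 [order #6] limit_buy(price=99, qty=6): fills=#6x#3:4@96 #6x#5:2@96; bids=[-] asks=[#5:1@96 #1:10@97 #2:9@98]

Answer: BIDS (highest first):
  (empty)
ASKS (lowest first):
  #5: 1@96
  #1: 10@97
  #2: 9@98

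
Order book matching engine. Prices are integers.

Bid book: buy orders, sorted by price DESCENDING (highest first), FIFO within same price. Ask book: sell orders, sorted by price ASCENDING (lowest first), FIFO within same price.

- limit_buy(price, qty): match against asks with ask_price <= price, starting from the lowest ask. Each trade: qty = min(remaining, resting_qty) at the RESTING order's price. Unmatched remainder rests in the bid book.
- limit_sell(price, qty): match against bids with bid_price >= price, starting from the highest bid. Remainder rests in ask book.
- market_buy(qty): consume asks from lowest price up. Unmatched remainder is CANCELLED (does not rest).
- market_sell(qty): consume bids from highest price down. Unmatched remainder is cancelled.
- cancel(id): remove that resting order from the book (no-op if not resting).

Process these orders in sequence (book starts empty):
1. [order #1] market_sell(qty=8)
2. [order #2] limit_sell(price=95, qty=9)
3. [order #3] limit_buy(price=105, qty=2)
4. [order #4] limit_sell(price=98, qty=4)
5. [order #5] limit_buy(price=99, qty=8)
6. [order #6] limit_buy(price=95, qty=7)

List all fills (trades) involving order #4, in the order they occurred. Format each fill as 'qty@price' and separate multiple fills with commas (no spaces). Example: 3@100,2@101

Answer: 1@98

Derivation:
After op 1 [order #1] market_sell(qty=8): fills=none; bids=[-] asks=[-]
After op 2 [order #2] limit_sell(price=95, qty=9): fills=none; bids=[-] asks=[#2:9@95]
After op 3 [order #3] limit_buy(price=105, qty=2): fills=#3x#2:2@95; bids=[-] asks=[#2:7@95]
After op 4 [order #4] limit_sell(price=98, qty=4): fills=none; bids=[-] asks=[#2:7@95 #4:4@98]
After op 5 [order #5] limit_buy(price=99, qty=8): fills=#5x#2:7@95 #5x#4:1@98; bids=[-] asks=[#4:3@98]
After op 6 [order #6] limit_buy(price=95, qty=7): fills=none; bids=[#6:7@95] asks=[#4:3@98]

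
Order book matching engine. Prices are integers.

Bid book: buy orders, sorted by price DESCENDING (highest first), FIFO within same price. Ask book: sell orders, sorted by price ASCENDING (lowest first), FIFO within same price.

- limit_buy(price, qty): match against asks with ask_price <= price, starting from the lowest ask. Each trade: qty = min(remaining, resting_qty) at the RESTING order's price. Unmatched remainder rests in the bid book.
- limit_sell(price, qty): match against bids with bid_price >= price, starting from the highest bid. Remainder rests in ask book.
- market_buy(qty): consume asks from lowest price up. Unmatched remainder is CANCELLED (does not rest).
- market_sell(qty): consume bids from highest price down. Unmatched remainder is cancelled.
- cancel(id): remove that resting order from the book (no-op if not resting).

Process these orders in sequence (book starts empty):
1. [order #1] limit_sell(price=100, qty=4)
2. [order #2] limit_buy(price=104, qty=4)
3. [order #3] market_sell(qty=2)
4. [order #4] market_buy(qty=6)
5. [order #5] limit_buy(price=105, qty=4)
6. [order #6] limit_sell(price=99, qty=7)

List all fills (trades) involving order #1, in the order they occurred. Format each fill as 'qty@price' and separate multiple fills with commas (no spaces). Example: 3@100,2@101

Answer: 4@100

Derivation:
After op 1 [order #1] limit_sell(price=100, qty=4): fills=none; bids=[-] asks=[#1:4@100]
After op 2 [order #2] limit_buy(price=104, qty=4): fills=#2x#1:4@100; bids=[-] asks=[-]
After op 3 [order #3] market_sell(qty=2): fills=none; bids=[-] asks=[-]
After op 4 [order #4] market_buy(qty=6): fills=none; bids=[-] asks=[-]
After op 5 [order #5] limit_buy(price=105, qty=4): fills=none; bids=[#5:4@105] asks=[-]
After op 6 [order #6] limit_sell(price=99, qty=7): fills=#5x#6:4@105; bids=[-] asks=[#6:3@99]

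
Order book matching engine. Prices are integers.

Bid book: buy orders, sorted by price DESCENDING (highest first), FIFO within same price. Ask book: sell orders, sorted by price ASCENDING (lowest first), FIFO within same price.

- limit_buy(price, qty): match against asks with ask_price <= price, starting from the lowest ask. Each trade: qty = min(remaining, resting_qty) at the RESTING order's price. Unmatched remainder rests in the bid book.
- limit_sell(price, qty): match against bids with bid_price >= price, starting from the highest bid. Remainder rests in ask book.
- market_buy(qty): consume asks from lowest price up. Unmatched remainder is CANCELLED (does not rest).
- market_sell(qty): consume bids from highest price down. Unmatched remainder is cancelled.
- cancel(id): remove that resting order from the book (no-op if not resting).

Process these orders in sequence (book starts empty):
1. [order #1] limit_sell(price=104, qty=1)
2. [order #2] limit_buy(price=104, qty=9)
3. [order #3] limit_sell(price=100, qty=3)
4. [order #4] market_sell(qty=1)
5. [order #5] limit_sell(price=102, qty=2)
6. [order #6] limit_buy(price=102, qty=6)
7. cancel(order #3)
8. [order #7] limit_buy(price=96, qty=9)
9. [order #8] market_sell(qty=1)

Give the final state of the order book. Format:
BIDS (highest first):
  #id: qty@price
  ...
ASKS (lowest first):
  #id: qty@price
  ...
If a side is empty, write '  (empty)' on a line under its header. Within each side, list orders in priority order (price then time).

After op 1 [order #1] limit_sell(price=104, qty=1): fills=none; bids=[-] asks=[#1:1@104]
After op 2 [order #2] limit_buy(price=104, qty=9): fills=#2x#1:1@104; bids=[#2:8@104] asks=[-]
After op 3 [order #3] limit_sell(price=100, qty=3): fills=#2x#3:3@104; bids=[#2:5@104] asks=[-]
After op 4 [order #4] market_sell(qty=1): fills=#2x#4:1@104; bids=[#2:4@104] asks=[-]
After op 5 [order #5] limit_sell(price=102, qty=2): fills=#2x#5:2@104; bids=[#2:2@104] asks=[-]
After op 6 [order #6] limit_buy(price=102, qty=6): fills=none; bids=[#2:2@104 #6:6@102] asks=[-]
After op 7 cancel(order #3): fills=none; bids=[#2:2@104 #6:6@102] asks=[-]
After op 8 [order #7] limit_buy(price=96, qty=9): fills=none; bids=[#2:2@104 #6:6@102 #7:9@96] asks=[-]
After op 9 [order #8] market_sell(qty=1): fills=#2x#8:1@104; bids=[#2:1@104 #6:6@102 #7:9@96] asks=[-]

Answer: BIDS (highest first):
  #2: 1@104
  #6: 6@102
  #7: 9@96
ASKS (lowest first):
  (empty)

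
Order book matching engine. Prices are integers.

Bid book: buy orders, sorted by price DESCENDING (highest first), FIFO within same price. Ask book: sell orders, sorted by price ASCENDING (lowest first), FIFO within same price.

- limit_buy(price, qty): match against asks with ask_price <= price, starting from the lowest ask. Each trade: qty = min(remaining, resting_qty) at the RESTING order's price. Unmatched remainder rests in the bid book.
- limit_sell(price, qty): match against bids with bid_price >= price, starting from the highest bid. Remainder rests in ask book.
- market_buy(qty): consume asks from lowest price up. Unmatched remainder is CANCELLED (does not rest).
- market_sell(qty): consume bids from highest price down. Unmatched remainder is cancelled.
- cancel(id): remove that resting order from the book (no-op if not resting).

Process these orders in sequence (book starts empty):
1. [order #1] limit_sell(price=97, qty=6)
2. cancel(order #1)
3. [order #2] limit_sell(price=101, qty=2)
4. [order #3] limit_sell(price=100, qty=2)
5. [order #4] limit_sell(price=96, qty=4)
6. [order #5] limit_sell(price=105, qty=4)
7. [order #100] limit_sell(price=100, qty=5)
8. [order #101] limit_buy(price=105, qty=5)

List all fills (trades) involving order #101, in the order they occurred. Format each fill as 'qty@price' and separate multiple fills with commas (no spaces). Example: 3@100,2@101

Answer: 4@96,1@100

Derivation:
After op 1 [order #1] limit_sell(price=97, qty=6): fills=none; bids=[-] asks=[#1:6@97]
After op 2 cancel(order #1): fills=none; bids=[-] asks=[-]
After op 3 [order #2] limit_sell(price=101, qty=2): fills=none; bids=[-] asks=[#2:2@101]
After op 4 [order #3] limit_sell(price=100, qty=2): fills=none; bids=[-] asks=[#3:2@100 #2:2@101]
After op 5 [order #4] limit_sell(price=96, qty=4): fills=none; bids=[-] asks=[#4:4@96 #3:2@100 #2:2@101]
After op 6 [order #5] limit_sell(price=105, qty=4): fills=none; bids=[-] asks=[#4:4@96 #3:2@100 #2:2@101 #5:4@105]
After op 7 [order #100] limit_sell(price=100, qty=5): fills=none; bids=[-] asks=[#4:4@96 #3:2@100 #100:5@100 #2:2@101 #5:4@105]
After op 8 [order #101] limit_buy(price=105, qty=5): fills=#101x#4:4@96 #101x#3:1@100; bids=[-] asks=[#3:1@100 #100:5@100 #2:2@101 #5:4@105]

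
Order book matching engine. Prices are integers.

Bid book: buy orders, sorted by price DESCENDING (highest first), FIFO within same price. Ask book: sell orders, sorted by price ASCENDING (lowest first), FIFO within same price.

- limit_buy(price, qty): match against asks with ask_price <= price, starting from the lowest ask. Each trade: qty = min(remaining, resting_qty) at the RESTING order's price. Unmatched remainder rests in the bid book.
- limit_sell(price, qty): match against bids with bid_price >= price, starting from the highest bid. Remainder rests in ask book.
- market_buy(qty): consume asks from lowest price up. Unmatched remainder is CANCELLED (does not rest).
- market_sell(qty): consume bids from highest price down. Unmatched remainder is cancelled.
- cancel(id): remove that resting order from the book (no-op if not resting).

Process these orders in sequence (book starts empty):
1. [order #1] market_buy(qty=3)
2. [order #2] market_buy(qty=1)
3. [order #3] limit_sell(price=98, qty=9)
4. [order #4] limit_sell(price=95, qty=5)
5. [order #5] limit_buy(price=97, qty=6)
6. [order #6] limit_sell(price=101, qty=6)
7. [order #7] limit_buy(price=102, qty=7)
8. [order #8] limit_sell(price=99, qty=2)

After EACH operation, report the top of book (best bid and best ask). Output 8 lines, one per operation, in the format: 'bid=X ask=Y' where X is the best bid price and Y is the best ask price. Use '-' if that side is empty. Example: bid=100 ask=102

Answer: bid=- ask=-
bid=- ask=-
bid=- ask=98
bid=- ask=95
bid=97 ask=98
bid=97 ask=98
bid=97 ask=98
bid=97 ask=98

Derivation:
After op 1 [order #1] market_buy(qty=3): fills=none; bids=[-] asks=[-]
After op 2 [order #2] market_buy(qty=1): fills=none; bids=[-] asks=[-]
After op 3 [order #3] limit_sell(price=98, qty=9): fills=none; bids=[-] asks=[#3:9@98]
After op 4 [order #4] limit_sell(price=95, qty=5): fills=none; bids=[-] asks=[#4:5@95 #3:9@98]
After op 5 [order #5] limit_buy(price=97, qty=6): fills=#5x#4:5@95; bids=[#5:1@97] asks=[#3:9@98]
After op 6 [order #6] limit_sell(price=101, qty=6): fills=none; bids=[#5:1@97] asks=[#3:9@98 #6:6@101]
After op 7 [order #7] limit_buy(price=102, qty=7): fills=#7x#3:7@98; bids=[#5:1@97] asks=[#3:2@98 #6:6@101]
After op 8 [order #8] limit_sell(price=99, qty=2): fills=none; bids=[#5:1@97] asks=[#3:2@98 #8:2@99 #6:6@101]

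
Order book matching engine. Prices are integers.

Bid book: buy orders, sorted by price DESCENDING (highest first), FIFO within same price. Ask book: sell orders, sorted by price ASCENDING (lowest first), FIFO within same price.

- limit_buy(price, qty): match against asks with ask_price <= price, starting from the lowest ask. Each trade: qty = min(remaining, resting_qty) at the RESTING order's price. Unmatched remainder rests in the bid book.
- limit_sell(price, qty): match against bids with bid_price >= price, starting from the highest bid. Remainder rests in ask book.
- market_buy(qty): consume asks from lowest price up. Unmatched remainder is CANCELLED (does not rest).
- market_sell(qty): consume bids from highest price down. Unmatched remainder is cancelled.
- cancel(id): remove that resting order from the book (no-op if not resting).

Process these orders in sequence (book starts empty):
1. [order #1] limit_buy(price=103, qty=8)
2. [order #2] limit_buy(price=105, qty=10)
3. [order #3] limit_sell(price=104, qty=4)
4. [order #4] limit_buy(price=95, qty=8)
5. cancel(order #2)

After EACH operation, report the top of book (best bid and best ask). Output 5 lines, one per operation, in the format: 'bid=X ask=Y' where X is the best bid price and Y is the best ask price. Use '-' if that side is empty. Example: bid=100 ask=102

After op 1 [order #1] limit_buy(price=103, qty=8): fills=none; bids=[#1:8@103] asks=[-]
After op 2 [order #2] limit_buy(price=105, qty=10): fills=none; bids=[#2:10@105 #1:8@103] asks=[-]
After op 3 [order #3] limit_sell(price=104, qty=4): fills=#2x#3:4@105; bids=[#2:6@105 #1:8@103] asks=[-]
After op 4 [order #4] limit_buy(price=95, qty=8): fills=none; bids=[#2:6@105 #1:8@103 #4:8@95] asks=[-]
After op 5 cancel(order #2): fills=none; bids=[#1:8@103 #4:8@95] asks=[-]

Answer: bid=103 ask=-
bid=105 ask=-
bid=105 ask=-
bid=105 ask=-
bid=103 ask=-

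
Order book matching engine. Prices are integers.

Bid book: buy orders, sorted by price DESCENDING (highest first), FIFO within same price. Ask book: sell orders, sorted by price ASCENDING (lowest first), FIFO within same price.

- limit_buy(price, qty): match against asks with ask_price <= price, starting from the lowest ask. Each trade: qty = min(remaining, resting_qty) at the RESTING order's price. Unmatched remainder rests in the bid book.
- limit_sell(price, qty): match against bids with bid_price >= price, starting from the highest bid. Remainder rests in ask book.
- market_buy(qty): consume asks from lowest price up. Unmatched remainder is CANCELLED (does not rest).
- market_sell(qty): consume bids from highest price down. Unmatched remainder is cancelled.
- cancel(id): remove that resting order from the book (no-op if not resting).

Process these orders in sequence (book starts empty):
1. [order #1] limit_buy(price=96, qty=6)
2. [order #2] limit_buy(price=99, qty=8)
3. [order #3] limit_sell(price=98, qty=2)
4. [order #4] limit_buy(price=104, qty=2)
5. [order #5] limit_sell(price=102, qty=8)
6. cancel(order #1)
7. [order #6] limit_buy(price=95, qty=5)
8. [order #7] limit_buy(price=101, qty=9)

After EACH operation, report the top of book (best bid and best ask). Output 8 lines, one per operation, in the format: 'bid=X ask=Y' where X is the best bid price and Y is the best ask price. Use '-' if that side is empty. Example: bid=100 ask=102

After op 1 [order #1] limit_buy(price=96, qty=6): fills=none; bids=[#1:6@96] asks=[-]
After op 2 [order #2] limit_buy(price=99, qty=8): fills=none; bids=[#2:8@99 #1:6@96] asks=[-]
After op 3 [order #3] limit_sell(price=98, qty=2): fills=#2x#3:2@99; bids=[#2:6@99 #1:6@96] asks=[-]
After op 4 [order #4] limit_buy(price=104, qty=2): fills=none; bids=[#4:2@104 #2:6@99 #1:6@96] asks=[-]
After op 5 [order #5] limit_sell(price=102, qty=8): fills=#4x#5:2@104; bids=[#2:6@99 #1:6@96] asks=[#5:6@102]
After op 6 cancel(order #1): fills=none; bids=[#2:6@99] asks=[#5:6@102]
After op 7 [order #6] limit_buy(price=95, qty=5): fills=none; bids=[#2:6@99 #6:5@95] asks=[#5:6@102]
After op 8 [order #7] limit_buy(price=101, qty=9): fills=none; bids=[#7:9@101 #2:6@99 #6:5@95] asks=[#5:6@102]

Answer: bid=96 ask=-
bid=99 ask=-
bid=99 ask=-
bid=104 ask=-
bid=99 ask=102
bid=99 ask=102
bid=99 ask=102
bid=101 ask=102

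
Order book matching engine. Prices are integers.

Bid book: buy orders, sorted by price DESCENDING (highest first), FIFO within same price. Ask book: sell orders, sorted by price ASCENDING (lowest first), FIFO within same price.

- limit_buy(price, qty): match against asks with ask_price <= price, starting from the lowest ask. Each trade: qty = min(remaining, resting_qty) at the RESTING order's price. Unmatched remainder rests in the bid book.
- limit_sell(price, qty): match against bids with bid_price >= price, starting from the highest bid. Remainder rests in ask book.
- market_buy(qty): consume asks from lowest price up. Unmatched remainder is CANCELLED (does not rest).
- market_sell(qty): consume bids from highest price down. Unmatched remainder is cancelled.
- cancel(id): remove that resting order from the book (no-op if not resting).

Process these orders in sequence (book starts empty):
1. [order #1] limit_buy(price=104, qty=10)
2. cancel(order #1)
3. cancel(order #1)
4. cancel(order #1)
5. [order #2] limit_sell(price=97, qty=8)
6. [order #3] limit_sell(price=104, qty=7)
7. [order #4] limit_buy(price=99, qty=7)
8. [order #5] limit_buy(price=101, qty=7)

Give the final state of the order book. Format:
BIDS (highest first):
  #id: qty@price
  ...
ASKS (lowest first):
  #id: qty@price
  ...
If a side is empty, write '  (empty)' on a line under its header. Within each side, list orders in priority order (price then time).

After op 1 [order #1] limit_buy(price=104, qty=10): fills=none; bids=[#1:10@104] asks=[-]
After op 2 cancel(order #1): fills=none; bids=[-] asks=[-]
After op 3 cancel(order #1): fills=none; bids=[-] asks=[-]
After op 4 cancel(order #1): fills=none; bids=[-] asks=[-]
After op 5 [order #2] limit_sell(price=97, qty=8): fills=none; bids=[-] asks=[#2:8@97]
After op 6 [order #3] limit_sell(price=104, qty=7): fills=none; bids=[-] asks=[#2:8@97 #3:7@104]
After op 7 [order #4] limit_buy(price=99, qty=7): fills=#4x#2:7@97; bids=[-] asks=[#2:1@97 #3:7@104]
After op 8 [order #5] limit_buy(price=101, qty=7): fills=#5x#2:1@97; bids=[#5:6@101] asks=[#3:7@104]

Answer: BIDS (highest first):
  #5: 6@101
ASKS (lowest first):
  #3: 7@104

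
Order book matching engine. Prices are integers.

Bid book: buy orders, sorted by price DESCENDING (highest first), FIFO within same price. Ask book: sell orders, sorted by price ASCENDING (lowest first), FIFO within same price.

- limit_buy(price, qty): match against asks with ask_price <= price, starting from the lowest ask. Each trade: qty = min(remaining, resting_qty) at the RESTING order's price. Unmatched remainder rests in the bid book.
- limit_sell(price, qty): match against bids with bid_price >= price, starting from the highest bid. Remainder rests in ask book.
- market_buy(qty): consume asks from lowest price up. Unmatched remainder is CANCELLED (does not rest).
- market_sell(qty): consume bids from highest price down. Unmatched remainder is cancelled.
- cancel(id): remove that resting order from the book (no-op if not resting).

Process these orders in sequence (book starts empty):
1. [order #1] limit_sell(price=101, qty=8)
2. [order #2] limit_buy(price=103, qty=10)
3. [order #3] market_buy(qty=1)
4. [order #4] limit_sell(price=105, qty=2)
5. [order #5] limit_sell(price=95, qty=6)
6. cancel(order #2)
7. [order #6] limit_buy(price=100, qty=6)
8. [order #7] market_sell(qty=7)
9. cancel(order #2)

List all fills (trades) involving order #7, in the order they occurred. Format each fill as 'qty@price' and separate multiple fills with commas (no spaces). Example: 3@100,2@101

After op 1 [order #1] limit_sell(price=101, qty=8): fills=none; bids=[-] asks=[#1:8@101]
After op 2 [order #2] limit_buy(price=103, qty=10): fills=#2x#1:8@101; bids=[#2:2@103] asks=[-]
After op 3 [order #3] market_buy(qty=1): fills=none; bids=[#2:2@103] asks=[-]
After op 4 [order #4] limit_sell(price=105, qty=2): fills=none; bids=[#2:2@103] asks=[#4:2@105]
After op 5 [order #5] limit_sell(price=95, qty=6): fills=#2x#5:2@103; bids=[-] asks=[#5:4@95 #4:2@105]
After op 6 cancel(order #2): fills=none; bids=[-] asks=[#5:4@95 #4:2@105]
After op 7 [order #6] limit_buy(price=100, qty=6): fills=#6x#5:4@95; bids=[#6:2@100] asks=[#4:2@105]
After op 8 [order #7] market_sell(qty=7): fills=#6x#7:2@100; bids=[-] asks=[#4:2@105]
After op 9 cancel(order #2): fills=none; bids=[-] asks=[#4:2@105]

Answer: 2@100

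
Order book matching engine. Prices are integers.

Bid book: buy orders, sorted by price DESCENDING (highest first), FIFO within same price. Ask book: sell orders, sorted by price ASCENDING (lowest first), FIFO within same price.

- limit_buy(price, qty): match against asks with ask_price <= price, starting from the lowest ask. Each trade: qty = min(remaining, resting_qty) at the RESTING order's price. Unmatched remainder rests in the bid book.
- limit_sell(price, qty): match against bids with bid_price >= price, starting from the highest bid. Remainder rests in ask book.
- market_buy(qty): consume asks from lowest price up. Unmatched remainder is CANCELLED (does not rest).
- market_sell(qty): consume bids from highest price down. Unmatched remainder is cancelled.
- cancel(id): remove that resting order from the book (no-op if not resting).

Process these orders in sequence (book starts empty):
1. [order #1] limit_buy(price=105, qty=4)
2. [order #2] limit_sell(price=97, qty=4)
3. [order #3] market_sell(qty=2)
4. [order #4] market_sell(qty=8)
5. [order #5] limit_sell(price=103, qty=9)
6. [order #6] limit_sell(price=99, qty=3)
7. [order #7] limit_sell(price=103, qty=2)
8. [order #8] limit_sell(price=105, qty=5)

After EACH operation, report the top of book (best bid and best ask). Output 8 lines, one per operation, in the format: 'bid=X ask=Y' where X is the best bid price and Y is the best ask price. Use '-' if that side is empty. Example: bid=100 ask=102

Answer: bid=105 ask=-
bid=- ask=-
bid=- ask=-
bid=- ask=-
bid=- ask=103
bid=- ask=99
bid=- ask=99
bid=- ask=99

Derivation:
After op 1 [order #1] limit_buy(price=105, qty=4): fills=none; bids=[#1:4@105] asks=[-]
After op 2 [order #2] limit_sell(price=97, qty=4): fills=#1x#2:4@105; bids=[-] asks=[-]
After op 3 [order #3] market_sell(qty=2): fills=none; bids=[-] asks=[-]
After op 4 [order #4] market_sell(qty=8): fills=none; bids=[-] asks=[-]
After op 5 [order #5] limit_sell(price=103, qty=9): fills=none; bids=[-] asks=[#5:9@103]
After op 6 [order #6] limit_sell(price=99, qty=3): fills=none; bids=[-] asks=[#6:3@99 #5:9@103]
After op 7 [order #7] limit_sell(price=103, qty=2): fills=none; bids=[-] asks=[#6:3@99 #5:9@103 #7:2@103]
After op 8 [order #8] limit_sell(price=105, qty=5): fills=none; bids=[-] asks=[#6:3@99 #5:9@103 #7:2@103 #8:5@105]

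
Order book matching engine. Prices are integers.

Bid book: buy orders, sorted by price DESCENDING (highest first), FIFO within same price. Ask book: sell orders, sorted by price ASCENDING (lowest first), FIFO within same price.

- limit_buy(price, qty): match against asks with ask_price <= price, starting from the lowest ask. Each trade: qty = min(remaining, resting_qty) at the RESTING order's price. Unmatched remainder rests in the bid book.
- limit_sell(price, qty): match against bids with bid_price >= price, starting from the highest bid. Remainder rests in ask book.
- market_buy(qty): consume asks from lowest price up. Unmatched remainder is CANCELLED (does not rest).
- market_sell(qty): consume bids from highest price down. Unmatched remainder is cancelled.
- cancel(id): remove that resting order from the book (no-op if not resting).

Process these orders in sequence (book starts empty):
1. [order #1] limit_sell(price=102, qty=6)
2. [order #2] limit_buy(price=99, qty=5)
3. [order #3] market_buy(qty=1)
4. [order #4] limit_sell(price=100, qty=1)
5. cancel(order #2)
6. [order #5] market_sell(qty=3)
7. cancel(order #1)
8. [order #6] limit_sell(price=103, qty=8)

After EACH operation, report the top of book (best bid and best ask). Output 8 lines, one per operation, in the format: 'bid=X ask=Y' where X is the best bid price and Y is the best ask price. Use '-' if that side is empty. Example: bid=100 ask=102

Answer: bid=- ask=102
bid=99 ask=102
bid=99 ask=102
bid=99 ask=100
bid=- ask=100
bid=- ask=100
bid=- ask=100
bid=- ask=100

Derivation:
After op 1 [order #1] limit_sell(price=102, qty=6): fills=none; bids=[-] asks=[#1:6@102]
After op 2 [order #2] limit_buy(price=99, qty=5): fills=none; bids=[#2:5@99] asks=[#1:6@102]
After op 3 [order #3] market_buy(qty=1): fills=#3x#1:1@102; bids=[#2:5@99] asks=[#1:5@102]
After op 4 [order #4] limit_sell(price=100, qty=1): fills=none; bids=[#2:5@99] asks=[#4:1@100 #1:5@102]
After op 5 cancel(order #2): fills=none; bids=[-] asks=[#4:1@100 #1:5@102]
After op 6 [order #5] market_sell(qty=3): fills=none; bids=[-] asks=[#4:1@100 #1:5@102]
After op 7 cancel(order #1): fills=none; bids=[-] asks=[#4:1@100]
After op 8 [order #6] limit_sell(price=103, qty=8): fills=none; bids=[-] asks=[#4:1@100 #6:8@103]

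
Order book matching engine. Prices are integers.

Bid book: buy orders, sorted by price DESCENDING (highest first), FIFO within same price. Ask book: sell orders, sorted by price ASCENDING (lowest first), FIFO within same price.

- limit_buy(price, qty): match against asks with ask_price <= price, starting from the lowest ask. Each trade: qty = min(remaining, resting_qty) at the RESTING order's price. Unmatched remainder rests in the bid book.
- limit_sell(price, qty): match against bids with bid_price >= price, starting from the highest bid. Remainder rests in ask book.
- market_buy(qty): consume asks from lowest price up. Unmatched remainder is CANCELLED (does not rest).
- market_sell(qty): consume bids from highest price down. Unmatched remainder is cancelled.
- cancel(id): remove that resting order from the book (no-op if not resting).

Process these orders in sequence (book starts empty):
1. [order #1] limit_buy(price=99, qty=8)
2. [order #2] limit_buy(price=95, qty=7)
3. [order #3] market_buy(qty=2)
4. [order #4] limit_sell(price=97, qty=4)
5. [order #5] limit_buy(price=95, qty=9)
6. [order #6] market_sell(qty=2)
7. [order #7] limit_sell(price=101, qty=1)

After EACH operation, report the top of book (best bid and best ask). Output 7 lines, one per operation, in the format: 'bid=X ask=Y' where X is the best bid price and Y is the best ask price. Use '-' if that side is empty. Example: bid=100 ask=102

After op 1 [order #1] limit_buy(price=99, qty=8): fills=none; bids=[#1:8@99] asks=[-]
After op 2 [order #2] limit_buy(price=95, qty=7): fills=none; bids=[#1:8@99 #2:7@95] asks=[-]
After op 3 [order #3] market_buy(qty=2): fills=none; bids=[#1:8@99 #2:7@95] asks=[-]
After op 4 [order #4] limit_sell(price=97, qty=4): fills=#1x#4:4@99; bids=[#1:4@99 #2:7@95] asks=[-]
After op 5 [order #5] limit_buy(price=95, qty=9): fills=none; bids=[#1:4@99 #2:7@95 #5:9@95] asks=[-]
After op 6 [order #6] market_sell(qty=2): fills=#1x#6:2@99; bids=[#1:2@99 #2:7@95 #5:9@95] asks=[-]
After op 7 [order #7] limit_sell(price=101, qty=1): fills=none; bids=[#1:2@99 #2:7@95 #5:9@95] asks=[#7:1@101]

Answer: bid=99 ask=-
bid=99 ask=-
bid=99 ask=-
bid=99 ask=-
bid=99 ask=-
bid=99 ask=-
bid=99 ask=101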